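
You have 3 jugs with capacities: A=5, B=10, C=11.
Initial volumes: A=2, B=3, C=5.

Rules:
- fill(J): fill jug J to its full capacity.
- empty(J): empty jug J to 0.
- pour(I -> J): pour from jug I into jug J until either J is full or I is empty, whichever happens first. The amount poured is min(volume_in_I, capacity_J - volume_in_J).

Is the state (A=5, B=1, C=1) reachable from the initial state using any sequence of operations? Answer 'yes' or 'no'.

BFS from (A=2, B=3, C=5):
  1. fill(B) -> (A=2 B=10 C=5)
  2. empty(C) -> (A=2 B=10 C=0)
  3. pour(A -> C) -> (A=0 B=10 C=2)
  4. pour(B -> C) -> (A=0 B=1 C=11)
  5. pour(C -> A) -> (A=5 B=1 C=6)
  6. empty(A) -> (A=0 B=1 C=6)
  7. pour(C -> A) -> (A=5 B=1 C=1)
Target reached → yes.

Answer: yes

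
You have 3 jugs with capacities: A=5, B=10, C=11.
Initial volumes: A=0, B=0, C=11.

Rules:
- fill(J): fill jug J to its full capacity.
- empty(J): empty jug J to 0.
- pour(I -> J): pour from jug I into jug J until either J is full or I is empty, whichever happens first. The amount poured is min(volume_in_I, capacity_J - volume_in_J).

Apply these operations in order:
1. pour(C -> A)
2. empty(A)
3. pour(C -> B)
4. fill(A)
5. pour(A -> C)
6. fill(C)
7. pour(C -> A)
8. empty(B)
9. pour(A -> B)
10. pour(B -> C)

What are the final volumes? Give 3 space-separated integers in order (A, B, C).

Answer: 0 0 11

Derivation:
Step 1: pour(C -> A) -> (A=5 B=0 C=6)
Step 2: empty(A) -> (A=0 B=0 C=6)
Step 3: pour(C -> B) -> (A=0 B=6 C=0)
Step 4: fill(A) -> (A=5 B=6 C=0)
Step 5: pour(A -> C) -> (A=0 B=6 C=5)
Step 6: fill(C) -> (A=0 B=6 C=11)
Step 7: pour(C -> A) -> (A=5 B=6 C=6)
Step 8: empty(B) -> (A=5 B=0 C=6)
Step 9: pour(A -> B) -> (A=0 B=5 C=6)
Step 10: pour(B -> C) -> (A=0 B=0 C=11)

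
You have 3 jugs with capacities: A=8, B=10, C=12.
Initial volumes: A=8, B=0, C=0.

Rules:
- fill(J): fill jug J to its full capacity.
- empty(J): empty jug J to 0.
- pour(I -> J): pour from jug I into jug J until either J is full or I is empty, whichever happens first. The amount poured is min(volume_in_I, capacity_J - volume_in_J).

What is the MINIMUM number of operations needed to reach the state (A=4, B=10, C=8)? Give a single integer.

Answer: 7

Derivation:
BFS from (A=8, B=0, C=0). One shortest path:
  1. empty(A) -> (A=0 B=0 C=0)
  2. fill(C) -> (A=0 B=0 C=12)
  3. pour(C -> A) -> (A=8 B=0 C=4)
  4. pour(A -> B) -> (A=0 B=8 C=4)
  5. pour(C -> A) -> (A=4 B=8 C=0)
  6. pour(B -> C) -> (A=4 B=0 C=8)
  7. fill(B) -> (A=4 B=10 C=8)
Reached target in 7 moves.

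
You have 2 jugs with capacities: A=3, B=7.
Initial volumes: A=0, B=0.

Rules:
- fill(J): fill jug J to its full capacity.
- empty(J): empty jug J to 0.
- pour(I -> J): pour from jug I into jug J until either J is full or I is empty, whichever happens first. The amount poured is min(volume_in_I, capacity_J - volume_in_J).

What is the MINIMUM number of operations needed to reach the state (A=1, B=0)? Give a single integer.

BFS from (A=0, B=0). One shortest path:
  1. fill(B) -> (A=0 B=7)
  2. pour(B -> A) -> (A=3 B=4)
  3. empty(A) -> (A=0 B=4)
  4. pour(B -> A) -> (A=3 B=1)
  5. empty(A) -> (A=0 B=1)
  6. pour(B -> A) -> (A=1 B=0)
Reached target in 6 moves.

Answer: 6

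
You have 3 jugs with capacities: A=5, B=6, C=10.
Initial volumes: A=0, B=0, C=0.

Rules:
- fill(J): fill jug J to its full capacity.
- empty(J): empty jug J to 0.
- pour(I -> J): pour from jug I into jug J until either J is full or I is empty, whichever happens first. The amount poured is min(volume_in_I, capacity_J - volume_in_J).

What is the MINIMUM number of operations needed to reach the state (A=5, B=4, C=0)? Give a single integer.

Answer: 5

Derivation:
BFS from (A=0, B=0, C=0). One shortest path:
  1. fill(A) -> (A=5 B=0 C=0)
  2. fill(C) -> (A=5 B=0 C=10)
  3. pour(C -> B) -> (A=5 B=6 C=4)
  4. empty(B) -> (A=5 B=0 C=4)
  5. pour(C -> B) -> (A=5 B=4 C=0)
Reached target in 5 moves.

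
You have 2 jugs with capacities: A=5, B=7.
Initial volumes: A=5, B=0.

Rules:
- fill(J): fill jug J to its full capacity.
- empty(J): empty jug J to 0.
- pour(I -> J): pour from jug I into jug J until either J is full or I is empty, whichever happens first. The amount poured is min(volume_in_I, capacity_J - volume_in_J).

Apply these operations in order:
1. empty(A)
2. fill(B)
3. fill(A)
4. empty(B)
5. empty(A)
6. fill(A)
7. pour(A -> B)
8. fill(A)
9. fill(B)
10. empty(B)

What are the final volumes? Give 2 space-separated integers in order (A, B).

Step 1: empty(A) -> (A=0 B=0)
Step 2: fill(B) -> (A=0 B=7)
Step 3: fill(A) -> (A=5 B=7)
Step 4: empty(B) -> (A=5 B=0)
Step 5: empty(A) -> (A=0 B=0)
Step 6: fill(A) -> (A=5 B=0)
Step 7: pour(A -> B) -> (A=0 B=5)
Step 8: fill(A) -> (A=5 B=5)
Step 9: fill(B) -> (A=5 B=7)
Step 10: empty(B) -> (A=5 B=0)

Answer: 5 0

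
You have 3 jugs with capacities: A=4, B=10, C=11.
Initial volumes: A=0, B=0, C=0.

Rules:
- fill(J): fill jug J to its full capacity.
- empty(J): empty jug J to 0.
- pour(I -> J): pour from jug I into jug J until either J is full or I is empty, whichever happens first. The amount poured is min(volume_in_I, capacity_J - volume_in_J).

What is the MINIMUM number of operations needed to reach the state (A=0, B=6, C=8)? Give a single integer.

BFS from (A=0, B=0, C=0). One shortest path:
  1. fill(A) -> (A=4 B=0 C=0)
  2. fill(B) -> (A=4 B=10 C=0)
  3. pour(A -> C) -> (A=0 B=10 C=4)
  4. pour(B -> A) -> (A=4 B=6 C=4)
  5. pour(A -> C) -> (A=0 B=6 C=8)
Reached target in 5 moves.

Answer: 5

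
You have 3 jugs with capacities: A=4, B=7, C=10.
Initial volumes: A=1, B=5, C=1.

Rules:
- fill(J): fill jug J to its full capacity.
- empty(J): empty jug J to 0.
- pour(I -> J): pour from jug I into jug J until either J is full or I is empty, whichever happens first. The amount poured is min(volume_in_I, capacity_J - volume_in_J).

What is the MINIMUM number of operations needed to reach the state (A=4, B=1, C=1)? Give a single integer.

BFS from (A=1, B=5, C=1). One shortest path:
  1. empty(A) -> (A=0 B=5 C=1)
  2. pour(B -> A) -> (A=4 B=1 C=1)
Reached target in 2 moves.

Answer: 2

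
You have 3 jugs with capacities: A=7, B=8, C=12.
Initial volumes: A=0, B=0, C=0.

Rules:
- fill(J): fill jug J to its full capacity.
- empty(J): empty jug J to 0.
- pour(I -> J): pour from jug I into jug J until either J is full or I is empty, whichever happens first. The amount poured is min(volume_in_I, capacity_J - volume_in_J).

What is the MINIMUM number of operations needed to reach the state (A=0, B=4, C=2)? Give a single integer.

BFS from (A=0, B=0, C=0). One shortest path:
  1. fill(A) -> (A=7 B=0 C=0)
  2. pour(A -> C) -> (A=0 B=0 C=7)
  3. fill(A) -> (A=7 B=0 C=7)
  4. pour(A -> C) -> (A=2 B=0 C=12)
  5. pour(C -> B) -> (A=2 B=8 C=4)
  6. empty(B) -> (A=2 B=0 C=4)
  7. pour(C -> B) -> (A=2 B=4 C=0)
  8. pour(A -> C) -> (A=0 B=4 C=2)
Reached target in 8 moves.

Answer: 8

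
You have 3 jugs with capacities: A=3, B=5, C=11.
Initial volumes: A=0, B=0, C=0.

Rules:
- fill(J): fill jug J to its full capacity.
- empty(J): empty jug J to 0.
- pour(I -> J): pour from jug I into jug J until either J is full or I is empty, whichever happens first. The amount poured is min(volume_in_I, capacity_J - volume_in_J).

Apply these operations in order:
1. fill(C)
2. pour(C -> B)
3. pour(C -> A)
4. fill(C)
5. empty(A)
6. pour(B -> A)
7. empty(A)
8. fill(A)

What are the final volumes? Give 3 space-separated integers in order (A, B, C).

Step 1: fill(C) -> (A=0 B=0 C=11)
Step 2: pour(C -> B) -> (A=0 B=5 C=6)
Step 3: pour(C -> A) -> (A=3 B=5 C=3)
Step 4: fill(C) -> (A=3 B=5 C=11)
Step 5: empty(A) -> (A=0 B=5 C=11)
Step 6: pour(B -> A) -> (A=3 B=2 C=11)
Step 7: empty(A) -> (A=0 B=2 C=11)
Step 8: fill(A) -> (A=3 B=2 C=11)

Answer: 3 2 11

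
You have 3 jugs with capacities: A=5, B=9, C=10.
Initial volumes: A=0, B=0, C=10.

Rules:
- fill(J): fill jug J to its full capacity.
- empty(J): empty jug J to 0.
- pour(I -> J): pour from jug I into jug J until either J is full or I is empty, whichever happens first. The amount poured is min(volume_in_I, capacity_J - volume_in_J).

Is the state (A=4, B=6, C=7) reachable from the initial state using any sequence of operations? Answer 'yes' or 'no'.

Answer: no

Derivation:
BFS explored all 372 reachable states.
Reachable set includes: (0,0,0), (0,0,1), (0,0,2), (0,0,3), (0,0,4), (0,0,5), (0,0,6), (0,0,7), (0,0,8), (0,0,9), (0,0,10), (0,1,0) ...
Target (A=4, B=6, C=7) not in reachable set → no.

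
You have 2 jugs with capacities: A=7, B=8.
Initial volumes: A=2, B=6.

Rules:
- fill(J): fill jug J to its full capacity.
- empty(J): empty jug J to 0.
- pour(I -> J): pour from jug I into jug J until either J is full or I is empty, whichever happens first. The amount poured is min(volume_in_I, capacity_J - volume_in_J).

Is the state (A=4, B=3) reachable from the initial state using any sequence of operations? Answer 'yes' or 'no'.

Answer: no

Derivation:
BFS explored all 31 reachable states.
Reachable set includes: (0,0), (0,1), (0,2), (0,3), (0,4), (0,5), (0,6), (0,7), (0,8), (1,0), (1,8), (2,0) ...
Target (A=4, B=3) not in reachable set → no.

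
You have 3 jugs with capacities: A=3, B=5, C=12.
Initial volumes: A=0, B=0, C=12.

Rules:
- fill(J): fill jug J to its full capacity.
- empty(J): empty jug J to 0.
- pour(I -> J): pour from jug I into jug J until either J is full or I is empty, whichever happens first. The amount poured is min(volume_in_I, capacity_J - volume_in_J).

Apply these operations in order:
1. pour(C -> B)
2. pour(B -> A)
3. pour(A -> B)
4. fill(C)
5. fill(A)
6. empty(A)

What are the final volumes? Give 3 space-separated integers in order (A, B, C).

Step 1: pour(C -> B) -> (A=0 B=5 C=7)
Step 2: pour(B -> A) -> (A=3 B=2 C=7)
Step 3: pour(A -> B) -> (A=0 B=5 C=7)
Step 4: fill(C) -> (A=0 B=5 C=12)
Step 5: fill(A) -> (A=3 B=5 C=12)
Step 6: empty(A) -> (A=0 B=5 C=12)

Answer: 0 5 12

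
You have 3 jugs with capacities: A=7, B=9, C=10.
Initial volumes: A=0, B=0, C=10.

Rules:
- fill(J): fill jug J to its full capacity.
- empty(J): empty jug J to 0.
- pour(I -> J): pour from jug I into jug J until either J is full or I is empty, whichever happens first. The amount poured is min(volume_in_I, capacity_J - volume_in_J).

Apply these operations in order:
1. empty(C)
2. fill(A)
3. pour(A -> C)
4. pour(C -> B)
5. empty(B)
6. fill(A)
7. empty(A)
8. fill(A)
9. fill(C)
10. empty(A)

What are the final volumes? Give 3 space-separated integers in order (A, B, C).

Answer: 0 0 10

Derivation:
Step 1: empty(C) -> (A=0 B=0 C=0)
Step 2: fill(A) -> (A=7 B=0 C=0)
Step 3: pour(A -> C) -> (A=0 B=0 C=7)
Step 4: pour(C -> B) -> (A=0 B=7 C=0)
Step 5: empty(B) -> (A=0 B=0 C=0)
Step 6: fill(A) -> (A=7 B=0 C=0)
Step 7: empty(A) -> (A=0 B=0 C=0)
Step 8: fill(A) -> (A=7 B=0 C=0)
Step 9: fill(C) -> (A=7 B=0 C=10)
Step 10: empty(A) -> (A=0 B=0 C=10)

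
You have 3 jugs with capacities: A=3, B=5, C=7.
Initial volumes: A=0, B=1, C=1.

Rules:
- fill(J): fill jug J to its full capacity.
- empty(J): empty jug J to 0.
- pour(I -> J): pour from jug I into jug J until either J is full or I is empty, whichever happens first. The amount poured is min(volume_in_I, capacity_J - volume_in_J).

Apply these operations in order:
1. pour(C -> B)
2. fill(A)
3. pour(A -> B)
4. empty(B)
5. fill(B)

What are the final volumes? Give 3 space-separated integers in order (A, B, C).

Answer: 0 5 0

Derivation:
Step 1: pour(C -> B) -> (A=0 B=2 C=0)
Step 2: fill(A) -> (A=3 B=2 C=0)
Step 3: pour(A -> B) -> (A=0 B=5 C=0)
Step 4: empty(B) -> (A=0 B=0 C=0)
Step 5: fill(B) -> (A=0 B=5 C=0)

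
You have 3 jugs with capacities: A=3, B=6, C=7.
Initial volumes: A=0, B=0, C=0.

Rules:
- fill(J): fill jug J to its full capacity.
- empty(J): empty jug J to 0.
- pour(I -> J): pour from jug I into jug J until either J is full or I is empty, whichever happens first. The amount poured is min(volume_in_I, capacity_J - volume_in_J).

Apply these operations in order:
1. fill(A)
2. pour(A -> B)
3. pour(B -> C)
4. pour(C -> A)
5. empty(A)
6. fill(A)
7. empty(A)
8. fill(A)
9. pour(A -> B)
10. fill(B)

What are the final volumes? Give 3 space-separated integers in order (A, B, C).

Step 1: fill(A) -> (A=3 B=0 C=0)
Step 2: pour(A -> B) -> (A=0 B=3 C=0)
Step 3: pour(B -> C) -> (A=0 B=0 C=3)
Step 4: pour(C -> A) -> (A=3 B=0 C=0)
Step 5: empty(A) -> (A=0 B=0 C=0)
Step 6: fill(A) -> (A=3 B=0 C=0)
Step 7: empty(A) -> (A=0 B=0 C=0)
Step 8: fill(A) -> (A=3 B=0 C=0)
Step 9: pour(A -> B) -> (A=0 B=3 C=0)
Step 10: fill(B) -> (A=0 B=6 C=0)

Answer: 0 6 0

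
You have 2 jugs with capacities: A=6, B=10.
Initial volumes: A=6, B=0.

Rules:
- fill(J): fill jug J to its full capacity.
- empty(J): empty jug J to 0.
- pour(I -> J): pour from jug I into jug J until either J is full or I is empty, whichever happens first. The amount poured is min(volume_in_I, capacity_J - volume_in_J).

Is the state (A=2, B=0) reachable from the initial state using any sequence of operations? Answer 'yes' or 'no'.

BFS from (A=6, B=0):
  1. pour(A -> B) -> (A=0 B=6)
  2. fill(A) -> (A=6 B=6)
  3. pour(A -> B) -> (A=2 B=10)
  4. empty(B) -> (A=2 B=0)
Target reached → yes.

Answer: yes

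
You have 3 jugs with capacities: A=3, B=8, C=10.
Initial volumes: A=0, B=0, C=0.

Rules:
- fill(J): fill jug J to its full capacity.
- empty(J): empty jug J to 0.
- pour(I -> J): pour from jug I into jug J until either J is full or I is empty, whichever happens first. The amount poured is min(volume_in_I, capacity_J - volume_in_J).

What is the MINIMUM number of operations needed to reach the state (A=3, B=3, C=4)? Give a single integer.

Answer: 4

Derivation:
BFS from (A=0, B=0, C=0). One shortest path:
  1. fill(C) -> (A=0 B=0 C=10)
  2. pour(C -> A) -> (A=3 B=0 C=7)
  3. pour(A -> B) -> (A=0 B=3 C=7)
  4. pour(C -> A) -> (A=3 B=3 C=4)
Reached target in 4 moves.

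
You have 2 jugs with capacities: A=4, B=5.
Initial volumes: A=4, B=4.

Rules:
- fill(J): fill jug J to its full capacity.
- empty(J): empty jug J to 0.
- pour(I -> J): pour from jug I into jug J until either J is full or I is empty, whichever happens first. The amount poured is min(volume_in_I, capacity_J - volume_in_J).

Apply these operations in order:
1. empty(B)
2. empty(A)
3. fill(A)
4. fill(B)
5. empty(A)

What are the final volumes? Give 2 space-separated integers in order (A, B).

Step 1: empty(B) -> (A=4 B=0)
Step 2: empty(A) -> (A=0 B=0)
Step 3: fill(A) -> (A=4 B=0)
Step 4: fill(B) -> (A=4 B=5)
Step 5: empty(A) -> (A=0 B=5)

Answer: 0 5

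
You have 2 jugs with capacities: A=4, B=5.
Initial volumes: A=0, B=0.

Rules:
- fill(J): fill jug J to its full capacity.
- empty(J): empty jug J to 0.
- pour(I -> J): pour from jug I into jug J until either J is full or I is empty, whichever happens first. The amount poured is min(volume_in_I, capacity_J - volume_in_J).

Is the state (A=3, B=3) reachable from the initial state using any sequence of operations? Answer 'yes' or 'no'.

BFS explored all 18 reachable states.
Reachable set includes: (0,0), (0,1), (0,2), (0,3), (0,4), (0,5), (1,0), (1,5), (2,0), (2,5), (3,0), (3,5) ...
Target (A=3, B=3) not in reachable set → no.

Answer: no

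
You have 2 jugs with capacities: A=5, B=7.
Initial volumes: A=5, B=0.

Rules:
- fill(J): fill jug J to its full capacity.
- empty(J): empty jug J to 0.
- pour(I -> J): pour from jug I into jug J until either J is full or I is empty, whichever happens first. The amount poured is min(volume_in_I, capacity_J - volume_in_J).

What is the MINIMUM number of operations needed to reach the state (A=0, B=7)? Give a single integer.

BFS from (A=5, B=0). One shortest path:
  1. empty(A) -> (A=0 B=0)
  2. fill(B) -> (A=0 B=7)
Reached target in 2 moves.

Answer: 2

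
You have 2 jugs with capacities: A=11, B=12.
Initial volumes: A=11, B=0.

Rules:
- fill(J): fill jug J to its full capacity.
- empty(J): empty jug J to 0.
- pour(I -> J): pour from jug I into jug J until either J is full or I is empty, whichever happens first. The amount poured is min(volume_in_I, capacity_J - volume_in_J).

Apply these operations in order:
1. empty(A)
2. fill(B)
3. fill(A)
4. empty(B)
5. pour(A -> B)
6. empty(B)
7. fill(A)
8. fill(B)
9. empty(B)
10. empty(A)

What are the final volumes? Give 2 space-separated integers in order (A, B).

Answer: 0 0

Derivation:
Step 1: empty(A) -> (A=0 B=0)
Step 2: fill(B) -> (A=0 B=12)
Step 3: fill(A) -> (A=11 B=12)
Step 4: empty(B) -> (A=11 B=0)
Step 5: pour(A -> B) -> (A=0 B=11)
Step 6: empty(B) -> (A=0 B=0)
Step 7: fill(A) -> (A=11 B=0)
Step 8: fill(B) -> (A=11 B=12)
Step 9: empty(B) -> (A=11 B=0)
Step 10: empty(A) -> (A=0 B=0)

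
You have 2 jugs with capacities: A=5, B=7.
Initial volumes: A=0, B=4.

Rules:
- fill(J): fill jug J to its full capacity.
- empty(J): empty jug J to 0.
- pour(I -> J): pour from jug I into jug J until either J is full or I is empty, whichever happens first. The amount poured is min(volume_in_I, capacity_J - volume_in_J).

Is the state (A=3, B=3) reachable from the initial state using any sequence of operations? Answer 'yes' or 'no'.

BFS explored all 24 reachable states.
Reachable set includes: (0,0), (0,1), (0,2), (0,3), (0,4), (0,5), (0,6), (0,7), (1,0), (1,7), (2,0), (2,7) ...
Target (A=3, B=3) not in reachable set → no.

Answer: no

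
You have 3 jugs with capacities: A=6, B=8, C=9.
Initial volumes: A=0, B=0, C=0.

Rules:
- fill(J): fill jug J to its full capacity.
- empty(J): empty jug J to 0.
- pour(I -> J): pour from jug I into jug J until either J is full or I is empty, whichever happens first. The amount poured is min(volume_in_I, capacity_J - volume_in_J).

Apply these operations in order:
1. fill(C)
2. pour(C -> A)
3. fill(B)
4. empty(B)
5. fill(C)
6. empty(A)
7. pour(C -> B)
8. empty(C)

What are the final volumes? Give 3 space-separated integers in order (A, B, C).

Answer: 0 8 0

Derivation:
Step 1: fill(C) -> (A=0 B=0 C=9)
Step 2: pour(C -> A) -> (A=6 B=0 C=3)
Step 3: fill(B) -> (A=6 B=8 C=3)
Step 4: empty(B) -> (A=6 B=0 C=3)
Step 5: fill(C) -> (A=6 B=0 C=9)
Step 6: empty(A) -> (A=0 B=0 C=9)
Step 7: pour(C -> B) -> (A=0 B=8 C=1)
Step 8: empty(C) -> (A=0 B=8 C=0)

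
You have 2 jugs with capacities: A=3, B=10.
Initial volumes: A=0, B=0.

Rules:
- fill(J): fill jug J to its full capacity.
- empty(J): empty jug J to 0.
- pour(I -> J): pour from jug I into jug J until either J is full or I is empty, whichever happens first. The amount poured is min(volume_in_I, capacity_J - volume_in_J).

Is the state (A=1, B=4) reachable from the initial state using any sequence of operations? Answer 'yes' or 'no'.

Answer: no

Derivation:
BFS explored all 26 reachable states.
Reachable set includes: (0,0), (0,1), (0,2), (0,3), (0,4), (0,5), (0,6), (0,7), (0,8), (0,9), (0,10), (1,0) ...
Target (A=1, B=4) not in reachable set → no.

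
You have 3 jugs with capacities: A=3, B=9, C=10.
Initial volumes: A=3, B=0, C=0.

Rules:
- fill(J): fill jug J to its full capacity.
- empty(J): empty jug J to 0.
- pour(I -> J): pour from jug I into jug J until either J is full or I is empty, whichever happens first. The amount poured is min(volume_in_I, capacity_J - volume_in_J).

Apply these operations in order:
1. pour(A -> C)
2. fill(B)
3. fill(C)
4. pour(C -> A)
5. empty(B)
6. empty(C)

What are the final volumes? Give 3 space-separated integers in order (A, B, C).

Answer: 3 0 0

Derivation:
Step 1: pour(A -> C) -> (A=0 B=0 C=3)
Step 2: fill(B) -> (A=0 B=9 C=3)
Step 3: fill(C) -> (A=0 B=9 C=10)
Step 4: pour(C -> A) -> (A=3 B=9 C=7)
Step 5: empty(B) -> (A=3 B=0 C=7)
Step 6: empty(C) -> (A=3 B=0 C=0)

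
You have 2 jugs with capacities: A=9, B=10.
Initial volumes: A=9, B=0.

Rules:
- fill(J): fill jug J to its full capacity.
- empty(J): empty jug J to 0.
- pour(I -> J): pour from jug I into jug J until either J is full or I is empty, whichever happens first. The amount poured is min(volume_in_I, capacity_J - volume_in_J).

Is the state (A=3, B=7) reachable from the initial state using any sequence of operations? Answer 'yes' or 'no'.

BFS explored all 38 reachable states.
Reachable set includes: (0,0), (0,1), (0,2), (0,3), (0,4), (0,5), (0,6), (0,7), (0,8), (0,9), (0,10), (1,0) ...
Target (A=3, B=7) not in reachable set → no.

Answer: no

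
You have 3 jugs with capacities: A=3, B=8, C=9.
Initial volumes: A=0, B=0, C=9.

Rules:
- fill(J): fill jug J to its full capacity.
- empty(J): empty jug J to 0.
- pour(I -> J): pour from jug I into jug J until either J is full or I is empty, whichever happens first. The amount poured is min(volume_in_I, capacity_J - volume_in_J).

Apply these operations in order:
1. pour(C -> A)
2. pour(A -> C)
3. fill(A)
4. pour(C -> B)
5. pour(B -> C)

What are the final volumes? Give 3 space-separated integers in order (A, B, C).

Answer: 3 0 9

Derivation:
Step 1: pour(C -> A) -> (A=3 B=0 C=6)
Step 2: pour(A -> C) -> (A=0 B=0 C=9)
Step 3: fill(A) -> (A=3 B=0 C=9)
Step 4: pour(C -> B) -> (A=3 B=8 C=1)
Step 5: pour(B -> C) -> (A=3 B=0 C=9)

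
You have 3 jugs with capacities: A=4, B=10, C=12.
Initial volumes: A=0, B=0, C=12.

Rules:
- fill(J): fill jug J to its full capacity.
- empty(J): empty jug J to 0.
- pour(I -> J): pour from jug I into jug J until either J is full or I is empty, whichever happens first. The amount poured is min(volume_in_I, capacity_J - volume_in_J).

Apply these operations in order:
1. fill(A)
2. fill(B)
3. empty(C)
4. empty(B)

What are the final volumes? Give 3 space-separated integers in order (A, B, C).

Step 1: fill(A) -> (A=4 B=0 C=12)
Step 2: fill(B) -> (A=4 B=10 C=12)
Step 3: empty(C) -> (A=4 B=10 C=0)
Step 4: empty(B) -> (A=4 B=0 C=0)

Answer: 4 0 0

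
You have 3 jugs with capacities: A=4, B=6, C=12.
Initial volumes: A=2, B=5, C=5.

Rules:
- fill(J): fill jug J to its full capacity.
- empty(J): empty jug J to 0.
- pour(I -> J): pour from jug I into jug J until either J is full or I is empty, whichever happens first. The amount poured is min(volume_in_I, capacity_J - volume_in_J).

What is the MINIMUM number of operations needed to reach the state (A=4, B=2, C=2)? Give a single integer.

BFS from (A=2, B=5, C=5). One shortest path:
  1. fill(B) -> (A=2 B=6 C=5)
  2. empty(C) -> (A=2 B=6 C=0)
  3. pour(A -> C) -> (A=0 B=6 C=2)
  4. pour(B -> A) -> (A=4 B=2 C=2)
Reached target in 4 moves.

Answer: 4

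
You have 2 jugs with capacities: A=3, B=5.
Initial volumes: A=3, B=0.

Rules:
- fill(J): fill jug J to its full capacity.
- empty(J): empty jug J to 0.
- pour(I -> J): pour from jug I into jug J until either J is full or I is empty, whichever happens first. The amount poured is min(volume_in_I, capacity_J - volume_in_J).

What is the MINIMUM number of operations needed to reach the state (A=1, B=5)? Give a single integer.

Answer: 3

Derivation:
BFS from (A=3, B=0). One shortest path:
  1. pour(A -> B) -> (A=0 B=3)
  2. fill(A) -> (A=3 B=3)
  3. pour(A -> B) -> (A=1 B=5)
Reached target in 3 moves.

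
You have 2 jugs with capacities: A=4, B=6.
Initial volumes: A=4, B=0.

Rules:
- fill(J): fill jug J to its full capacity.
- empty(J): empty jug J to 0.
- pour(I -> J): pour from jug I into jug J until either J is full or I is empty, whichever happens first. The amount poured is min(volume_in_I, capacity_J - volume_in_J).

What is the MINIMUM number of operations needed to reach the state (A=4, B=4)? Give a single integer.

Answer: 2

Derivation:
BFS from (A=4, B=0). One shortest path:
  1. pour(A -> B) -> (A=0 B=4)
  2. fill(A) -> (A=4 B=4)
Reached target in 2 moves.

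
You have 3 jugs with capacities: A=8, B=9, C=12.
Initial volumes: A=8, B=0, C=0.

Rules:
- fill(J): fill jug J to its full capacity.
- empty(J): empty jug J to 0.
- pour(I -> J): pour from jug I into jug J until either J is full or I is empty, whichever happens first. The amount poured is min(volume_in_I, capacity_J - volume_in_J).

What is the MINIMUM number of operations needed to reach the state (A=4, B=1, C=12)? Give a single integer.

BFS from (A=8, B=0, C=0). One shortest path:
  1. fill(B) -> (A=8 B=9 C=0)
  2. pour(A -> C) -> (A=0 B=9 C=8)
  3. pour(B -> A) -> (A=8 B=1 C=8)
  4. pour(A -> C) -> (A=4 B=1 C=12)
Reached target in 4 moves.

Answer: 4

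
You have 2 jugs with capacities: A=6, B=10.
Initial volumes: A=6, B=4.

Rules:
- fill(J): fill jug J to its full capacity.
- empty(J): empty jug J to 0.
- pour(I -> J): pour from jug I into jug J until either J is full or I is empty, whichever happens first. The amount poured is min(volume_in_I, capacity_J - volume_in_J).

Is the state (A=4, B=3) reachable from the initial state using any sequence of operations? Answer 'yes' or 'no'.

Answer: no

Derivation:
BFS explored all 16 reachable states.
Reachable set includes: (0,0), (0,2), (0,4), (0,6), (0,8), (0,10), (2,0), (2,10), (4,0), (4,10), (6,0), (6,2) ...
Target (A=4, B=3) not in reachable set → no.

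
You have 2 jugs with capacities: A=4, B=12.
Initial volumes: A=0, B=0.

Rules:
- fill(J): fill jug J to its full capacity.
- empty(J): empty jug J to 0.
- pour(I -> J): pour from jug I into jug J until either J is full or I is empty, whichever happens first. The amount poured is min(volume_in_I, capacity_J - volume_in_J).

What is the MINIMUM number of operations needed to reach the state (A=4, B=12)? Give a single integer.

BFS from (A=0, B=0). One shortest path:
  1. fill(A) -> (A=4 B=0)
  2. fill(B) -> (A=4 B=12)
Reached target in 2 moves.

Answer: 2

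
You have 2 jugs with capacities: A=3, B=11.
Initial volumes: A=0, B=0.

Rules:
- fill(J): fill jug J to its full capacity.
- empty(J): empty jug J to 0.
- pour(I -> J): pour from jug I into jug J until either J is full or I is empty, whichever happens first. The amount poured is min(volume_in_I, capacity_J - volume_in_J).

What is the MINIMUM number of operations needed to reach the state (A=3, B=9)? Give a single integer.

BFS from (A=0, B=0). One shortest path:
  1. fill(A) -> (A=3 B=0)
  2. pour(A -> B) -> (A=0 B=3)
  3. fill(A) -> (A=3 B=3)
  4. pour(A -> B) -> (A=0 B=6)
  5. fill(A) -> (A=3 B=6)
  6. pour(A -> B) -> (A=0 B=9)
  7. fill(A) -> (A=3 B=9)
Reached target in 7 moves.

Answer: 7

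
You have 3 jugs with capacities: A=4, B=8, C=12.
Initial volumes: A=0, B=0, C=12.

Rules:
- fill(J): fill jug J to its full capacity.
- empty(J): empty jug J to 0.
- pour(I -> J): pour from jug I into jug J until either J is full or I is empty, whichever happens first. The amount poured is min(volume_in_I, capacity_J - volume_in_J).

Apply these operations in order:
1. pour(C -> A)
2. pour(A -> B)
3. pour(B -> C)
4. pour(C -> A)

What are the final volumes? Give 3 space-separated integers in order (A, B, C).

Answer: 4 0 8

Derivation:
Step 1: pour(C -> A) -> (A=4 B=0 C=8)
Step 2: pour(A -> B) -> (A=0 B=4 C=8)
Step 3: pour(B -> C) -> (A=0 B=0 C=12)
Step 4: pour(C -> A) -> (A=4 B=0 C=8)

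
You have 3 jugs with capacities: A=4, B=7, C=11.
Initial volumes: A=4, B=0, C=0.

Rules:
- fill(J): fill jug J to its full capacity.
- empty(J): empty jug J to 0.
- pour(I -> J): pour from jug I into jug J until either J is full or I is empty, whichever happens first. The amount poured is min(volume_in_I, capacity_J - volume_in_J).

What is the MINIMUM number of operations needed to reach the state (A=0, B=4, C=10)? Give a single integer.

BFS from (A=4, B=0, C=0). One shortest path:
  1. empty(A) -> (A=0 B=0 C=0)
  2. fill(B) -> (A=0 B=7 C=0)
  3. pour(B -> A) -> (A=4 B=3 C=0)
  4. pour(B -> C) -> (A=4 B=0 C=3)
  5. fill(B) -> (A=4 B=7 C=3)
  6. pour(B -> C) -> (A=4 B=0 C=10)
  7. pour(A -> B) -> (A=0 B=4 C=10)
Reached target in 7 moves.

Answer: 7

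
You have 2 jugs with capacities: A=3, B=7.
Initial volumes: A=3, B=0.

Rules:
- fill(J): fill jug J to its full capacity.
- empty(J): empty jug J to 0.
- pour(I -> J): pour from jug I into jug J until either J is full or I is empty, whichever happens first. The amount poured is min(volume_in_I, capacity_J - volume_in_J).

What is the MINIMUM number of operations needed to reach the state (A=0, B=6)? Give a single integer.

Answer: 3

Derivation:
BFS from (A=3, B=0). One shortest path:
  1. pour(A -> B) -> (A=0 B=3)
  2. fill(A) -> (A=3 B=3)
  3. pour(A -> B) -> (A=0 B=6)
Reached target in 3 moves.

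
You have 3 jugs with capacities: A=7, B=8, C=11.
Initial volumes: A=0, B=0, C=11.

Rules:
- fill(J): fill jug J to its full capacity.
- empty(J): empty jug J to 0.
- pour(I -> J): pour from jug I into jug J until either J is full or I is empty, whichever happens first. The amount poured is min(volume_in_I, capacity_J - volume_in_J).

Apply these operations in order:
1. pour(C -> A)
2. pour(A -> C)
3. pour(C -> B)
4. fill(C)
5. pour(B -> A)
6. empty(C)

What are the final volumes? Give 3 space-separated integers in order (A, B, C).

Step 1: pour(C -> A) -> (A=7 B=0 C=4)
Step 2: pour(A -> C) -> (A=0 B=0 C=11)
Step 3: pour(C -> B) -> (A=0 B=8 C=3)
Step 4: fill(C) -> (A=0 B=8 C=11)
Step 5: pour(B -> A) -> (A=7 B=1 C=11)
Step 6: empty(C) -> (A=7 B=1 C=0)

Answer: 7 1 0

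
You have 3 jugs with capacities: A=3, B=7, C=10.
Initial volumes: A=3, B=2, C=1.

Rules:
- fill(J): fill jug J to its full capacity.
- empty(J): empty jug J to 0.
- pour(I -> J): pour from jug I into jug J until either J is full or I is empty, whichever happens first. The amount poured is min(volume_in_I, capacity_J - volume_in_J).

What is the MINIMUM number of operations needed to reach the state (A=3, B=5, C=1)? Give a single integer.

BFS from (A=3, B=2, C=1). One shortest path:
  1. pour(A -> B) -> (A=0 B=5 C=1)
  2. fill(A) -> (A=3 B=5 C=1)
Reached target in 2 moves.

Answer: 2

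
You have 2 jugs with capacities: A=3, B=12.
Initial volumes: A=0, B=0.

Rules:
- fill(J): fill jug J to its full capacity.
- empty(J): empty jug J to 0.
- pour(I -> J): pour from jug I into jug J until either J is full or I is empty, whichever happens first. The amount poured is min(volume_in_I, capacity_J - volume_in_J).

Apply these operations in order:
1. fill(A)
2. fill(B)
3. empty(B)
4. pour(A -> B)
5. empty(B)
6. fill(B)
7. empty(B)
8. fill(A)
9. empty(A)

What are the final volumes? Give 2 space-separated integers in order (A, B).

Step 1: fill(A) -> (A=3 B=0)
Step 2: fill(B) -> (A=3 B=12)
Step 3: empty(B) -> (A=3 B=0)
Step 4: pour(A -> B) -> (A=0 B=3)
Step 5: empty(B) -> (A=0 B=0)
Step 6: fill(B) -> (A=0 B=12)
Step 7: empty(B) -> (A=0 B=0)
Step 8: fill(A) -> (A=3 B=0)
Step 9: empty(A) -> (A=0 B=0)

Answer: 0 0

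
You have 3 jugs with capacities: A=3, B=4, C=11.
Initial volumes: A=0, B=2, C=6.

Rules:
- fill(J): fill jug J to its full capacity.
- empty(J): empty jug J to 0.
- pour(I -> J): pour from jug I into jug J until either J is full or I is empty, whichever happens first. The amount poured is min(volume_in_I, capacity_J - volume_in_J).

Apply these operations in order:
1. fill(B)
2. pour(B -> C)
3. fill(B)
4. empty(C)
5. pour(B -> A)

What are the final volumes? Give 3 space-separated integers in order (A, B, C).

Answer: 3 1 0

Derivation:
Step 1: fill(B) -> (A=0 B=4 C=6)
Step 2: pour(B -> C) -> (A=0 B=0 C=10)
Step 3: fill(B) -> (A=0 B=4 C=10)
Step 4: empty(C) -> (A=0 B=4 C=0)
Step 5: pour(B -> A) -> (A=3 B=1 C=0)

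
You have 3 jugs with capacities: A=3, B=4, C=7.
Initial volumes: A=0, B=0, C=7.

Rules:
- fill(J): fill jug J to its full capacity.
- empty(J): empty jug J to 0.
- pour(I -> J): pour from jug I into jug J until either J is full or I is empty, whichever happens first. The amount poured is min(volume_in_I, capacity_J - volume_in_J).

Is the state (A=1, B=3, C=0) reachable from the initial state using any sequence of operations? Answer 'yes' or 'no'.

BFS from (A=0, B=0, C=7):
  1. pour(C -> A) -> (A=3 B=0 C=4)
  2. empty(A) -> (A=0 B=0 C=4)
  3. pour(C -> A) -> (A=3 B=0 C=1)
  4. pour(A -> B) -> (A=0 B=3 C=1)
  5. pour(C -> A) -> (A=1 B=3 C=0)
Target reached → yes.

Answer: yes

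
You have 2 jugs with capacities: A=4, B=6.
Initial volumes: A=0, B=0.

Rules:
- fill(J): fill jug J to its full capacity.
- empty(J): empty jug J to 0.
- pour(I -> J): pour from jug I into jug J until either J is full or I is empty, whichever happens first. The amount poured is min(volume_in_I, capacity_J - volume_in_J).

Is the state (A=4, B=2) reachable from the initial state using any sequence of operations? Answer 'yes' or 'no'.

BFS from (A=0, B=0):
  1. fill(B) -> (A=0 B=6)
  2. pour(B -> A) -> (A=4 B=2)
Target reached → yes.

Answer: yes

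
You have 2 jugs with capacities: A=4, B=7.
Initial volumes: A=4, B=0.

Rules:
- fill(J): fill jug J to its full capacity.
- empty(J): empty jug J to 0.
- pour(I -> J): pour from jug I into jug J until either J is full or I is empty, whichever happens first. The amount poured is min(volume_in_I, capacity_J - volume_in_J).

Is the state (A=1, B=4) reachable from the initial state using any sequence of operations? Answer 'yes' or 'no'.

BFS explored all 22 reachable states.
Reachable set includes: (0,0), (0,1), (0,2), (0,3), (0,4), (0,5), (0,6), (0,7), (1,0), (1,7), (2,0), (2,7) ...
Target (A=1, B=4) not in reachable set → no.

Answer: no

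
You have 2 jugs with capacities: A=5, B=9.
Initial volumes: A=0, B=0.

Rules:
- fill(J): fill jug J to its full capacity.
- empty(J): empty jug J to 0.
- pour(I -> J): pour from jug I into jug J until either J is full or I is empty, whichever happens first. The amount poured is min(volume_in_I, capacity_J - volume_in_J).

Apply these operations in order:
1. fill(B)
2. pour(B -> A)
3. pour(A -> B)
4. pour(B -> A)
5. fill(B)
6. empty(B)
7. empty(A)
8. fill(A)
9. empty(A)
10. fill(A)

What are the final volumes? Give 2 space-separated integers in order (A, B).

Step 1: fill(B) -> (A=0 B=9)
Step 2: pour(B -> A) -> (A=5 B=4)
Step 3: pour(A -> B) -> (A=0 B=9)
Step 4: pour(B -> A) -> (A=5 B=4)
Step 5: fill(B) -> (A=5 B=9)
Step 6: empty(B) -> (A=5 B=0)
Step 7: empty(A) -> (A=0 B=0)
Step 8: fill(A) -> (A=5 B=0)
Step 9: empty(A) -> (A=0 B=0)
Step 10: fill(A) -> (A=5 B=0)

Answer: 5 0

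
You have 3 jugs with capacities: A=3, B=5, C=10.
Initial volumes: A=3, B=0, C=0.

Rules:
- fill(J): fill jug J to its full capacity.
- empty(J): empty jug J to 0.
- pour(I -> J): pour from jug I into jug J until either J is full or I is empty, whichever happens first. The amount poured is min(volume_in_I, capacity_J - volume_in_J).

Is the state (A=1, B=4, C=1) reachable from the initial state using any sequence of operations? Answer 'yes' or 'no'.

Answer: no

Derivation:
BFS explored all 192 reachable states.
Reachable set includes: (0,0,0), (0,0,1), (0,0,2), (0,0,3), (0,0,4), (0,0,5), (0,0,6), (0,0,7), (0,0,8), (0,0,9), (0,0,10), (0,1,0) ...
Target (A=1, B=4, C=1) not in reachable set → no.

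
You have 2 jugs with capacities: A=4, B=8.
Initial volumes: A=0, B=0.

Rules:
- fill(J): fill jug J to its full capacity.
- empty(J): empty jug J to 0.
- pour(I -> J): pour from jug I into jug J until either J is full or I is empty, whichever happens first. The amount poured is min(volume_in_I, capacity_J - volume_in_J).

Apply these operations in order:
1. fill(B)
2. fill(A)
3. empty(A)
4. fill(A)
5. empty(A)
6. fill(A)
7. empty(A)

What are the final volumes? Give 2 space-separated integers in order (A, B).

Step 1: fill(B) -> (A=0 B=8)
Step 2: fill(A) -> (A=4 B=8)
Step 3: empty(A) -> (A=0 B=8)
Step 4: fill(A) -> (A=4 B=8)
Step 5: empty(A) -> (A=0 B=8)
Step 6: fill(A) -> (A=4 B=8)
Step 7: empty(A) -> (A=0 B=8)

Answer: 0 8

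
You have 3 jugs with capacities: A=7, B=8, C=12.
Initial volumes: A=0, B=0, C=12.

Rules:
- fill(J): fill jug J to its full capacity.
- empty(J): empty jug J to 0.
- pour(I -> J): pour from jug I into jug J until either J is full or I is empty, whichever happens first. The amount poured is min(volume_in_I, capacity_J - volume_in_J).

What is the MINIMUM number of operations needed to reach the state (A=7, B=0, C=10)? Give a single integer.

Answer: 5

Derivation:
BFS from (A=0, B=0, C=12). One shortest path:
  1. pour(C -> A) -> (A=7 B=0 C=5)
  2. empty(A) -> (A=0 B=0 C=5)
  3. pour(C -> A) -> (A=5 B=0 C=0)
  4. fill(C) -> (A=5 B=0 C=12)
  5. pour(C -> A) -> (A=7 B=0 C=10)
Reached target in 5 moves.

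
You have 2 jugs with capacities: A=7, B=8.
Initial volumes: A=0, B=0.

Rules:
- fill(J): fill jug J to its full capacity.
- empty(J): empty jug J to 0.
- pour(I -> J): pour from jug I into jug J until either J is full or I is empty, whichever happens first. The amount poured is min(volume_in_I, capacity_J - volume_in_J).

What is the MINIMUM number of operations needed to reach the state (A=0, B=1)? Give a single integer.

Answer: 3

Derivation:
BFS from (A=0, B=0). One shortest path:
  1. fill(B) -> (A=0 B=8)
  2. pour(B -> A) -> (A=7 B=1)
  3. empty(A) -> (A=0 B=1)
Reached target in 3 moves.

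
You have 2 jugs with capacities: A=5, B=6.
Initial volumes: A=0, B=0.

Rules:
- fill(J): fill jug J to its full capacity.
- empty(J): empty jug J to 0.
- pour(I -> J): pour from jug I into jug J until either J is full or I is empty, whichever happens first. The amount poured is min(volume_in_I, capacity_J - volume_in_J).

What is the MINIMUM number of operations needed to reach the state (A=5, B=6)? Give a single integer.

BFS from (A=0, B=0). One shortest path:
  1. fill(A) -> (A=5 B=0)
  2. fill(B) -> (A=5 B=6)
Reached target in 2 moves.

Answer: 2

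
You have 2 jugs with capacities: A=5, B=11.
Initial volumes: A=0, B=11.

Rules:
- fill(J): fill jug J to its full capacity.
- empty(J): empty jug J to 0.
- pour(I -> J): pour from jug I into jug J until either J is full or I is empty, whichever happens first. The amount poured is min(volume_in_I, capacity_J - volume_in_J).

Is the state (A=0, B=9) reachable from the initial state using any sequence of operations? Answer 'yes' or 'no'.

BFS from (A=0, B=11):
  1. fill(A) -> (A=5 B=11)
  2. empty(B) -> (A=5 B=0)
  3. pour(A -> B) -> (A=0 B=5)
  4. fill(A) -> (A=5 B=5)
  5. pour(A -> B) -> (A=0 B=10)
  6. fill(A) -> (A=5 B=10)
  7. pour(A -> B) -> (A=4 B=11)
  8. empty(B) -> (A=4 B=0)
  9. pour(A -> B) -> (A=0 B=4)
  10. fill(A) -> (A=5 B=4)
  11. pour(A -> B) -> (A=0 B=9)
Target reached → yes.

Answer: yes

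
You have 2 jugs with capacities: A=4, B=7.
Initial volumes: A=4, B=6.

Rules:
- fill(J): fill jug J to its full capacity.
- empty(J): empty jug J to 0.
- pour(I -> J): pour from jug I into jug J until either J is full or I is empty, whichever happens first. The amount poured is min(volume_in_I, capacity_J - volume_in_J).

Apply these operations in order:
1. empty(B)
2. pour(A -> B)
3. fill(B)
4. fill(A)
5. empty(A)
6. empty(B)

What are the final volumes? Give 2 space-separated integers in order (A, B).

Answer: 0 0

Derivation:
Step 1: empty(B) -> (A=4 B=0)
Step 2: pour(A -> B) -> (A=0 B=4)
Step 3: fill(B) -> (A=0 B=7)
Step 4: fill(A) -> (A=4 B=7)
Step 5: empty(A) -> (A=0 B=7)
Step 6: empty(B) -> (A=0 B=0)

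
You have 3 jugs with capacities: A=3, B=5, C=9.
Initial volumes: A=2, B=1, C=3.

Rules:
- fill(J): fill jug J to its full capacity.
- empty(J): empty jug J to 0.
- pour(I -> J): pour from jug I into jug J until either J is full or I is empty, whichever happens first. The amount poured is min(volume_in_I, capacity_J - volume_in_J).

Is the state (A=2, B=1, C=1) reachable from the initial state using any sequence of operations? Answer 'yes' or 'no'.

BFS explored all 177 reachable states.
Reachable set includes: (0,0,0), (0,0,1), (0,0,2), (0,0,3), (0,0,4), (0,0,5), (0,0,6), (0,0,7), (0,0,8), (0,0,9), (0,1,0), (0,1,1) ...
Target (A=2, B=1, C=1) not in reachable set → no.

Answer: no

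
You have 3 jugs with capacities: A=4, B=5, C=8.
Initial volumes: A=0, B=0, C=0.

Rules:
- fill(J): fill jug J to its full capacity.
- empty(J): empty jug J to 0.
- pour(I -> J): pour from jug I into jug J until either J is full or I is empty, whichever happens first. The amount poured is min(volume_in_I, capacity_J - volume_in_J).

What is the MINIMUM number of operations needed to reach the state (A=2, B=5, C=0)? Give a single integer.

Answer: 6

Derivation:
BFS from (A=0, B=0, C=0). One shortest path:
  1. fill(A) -> (A=4 B=0 C=0)
  2. fill(C) -> (A=4 B=0 C=8)
  3. pour(C -> B) -> (A=4 B=5 C=3)
  4. empty(B) -> (A=4 B=0 C=3)
  5. pour(C -> B) -> (A=4 B=3 C=0)
  6. pour(A -> B) -> (A=2 B=5 C=0)
Reached target in 6 moves.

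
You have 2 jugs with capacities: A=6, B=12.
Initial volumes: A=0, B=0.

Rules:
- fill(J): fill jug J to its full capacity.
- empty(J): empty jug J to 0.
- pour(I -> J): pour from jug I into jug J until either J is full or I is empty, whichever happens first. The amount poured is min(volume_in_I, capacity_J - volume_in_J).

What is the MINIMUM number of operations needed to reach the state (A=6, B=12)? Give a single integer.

BFS from (A=0, B=0). One shortest path:
  1. fill(A) -> (A=6 B=0)
  2. fill(B) -> (A=6 B=12)
Reached target in 2 moves.

Answer: 2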